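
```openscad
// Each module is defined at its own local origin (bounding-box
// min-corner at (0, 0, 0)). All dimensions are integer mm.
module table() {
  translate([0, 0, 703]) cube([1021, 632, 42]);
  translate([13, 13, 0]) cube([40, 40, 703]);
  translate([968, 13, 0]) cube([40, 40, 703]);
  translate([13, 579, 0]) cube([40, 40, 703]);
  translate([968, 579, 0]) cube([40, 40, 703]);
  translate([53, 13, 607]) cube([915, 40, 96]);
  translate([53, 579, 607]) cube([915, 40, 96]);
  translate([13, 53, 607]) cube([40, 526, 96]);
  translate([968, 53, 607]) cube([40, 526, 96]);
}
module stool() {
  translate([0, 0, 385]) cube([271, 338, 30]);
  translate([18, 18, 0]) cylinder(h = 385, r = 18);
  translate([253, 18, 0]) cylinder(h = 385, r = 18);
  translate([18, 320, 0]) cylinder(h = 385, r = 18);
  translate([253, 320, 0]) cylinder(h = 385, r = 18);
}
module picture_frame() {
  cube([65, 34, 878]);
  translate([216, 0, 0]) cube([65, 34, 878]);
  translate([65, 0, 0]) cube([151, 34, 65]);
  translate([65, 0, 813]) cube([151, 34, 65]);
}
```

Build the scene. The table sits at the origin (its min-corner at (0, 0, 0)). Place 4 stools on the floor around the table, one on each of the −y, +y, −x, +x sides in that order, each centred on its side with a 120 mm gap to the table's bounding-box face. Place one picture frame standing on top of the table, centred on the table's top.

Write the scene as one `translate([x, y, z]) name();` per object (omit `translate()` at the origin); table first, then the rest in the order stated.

table();
translate([375, -458, 0]) stool();
translate([375, 752, 0]) stool();
translate([-391, 147, 0]) stool();
translate([1141, 147, 0]) stool();
translate([370, 299, 745]) picture_frame();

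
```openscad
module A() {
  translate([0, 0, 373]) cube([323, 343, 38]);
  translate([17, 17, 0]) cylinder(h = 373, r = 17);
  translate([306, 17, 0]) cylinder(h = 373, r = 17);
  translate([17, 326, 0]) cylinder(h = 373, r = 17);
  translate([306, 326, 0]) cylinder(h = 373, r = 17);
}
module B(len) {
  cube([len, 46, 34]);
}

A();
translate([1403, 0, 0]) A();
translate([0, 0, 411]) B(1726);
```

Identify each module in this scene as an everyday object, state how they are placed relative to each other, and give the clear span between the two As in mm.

A is a stool. B is a beam. A beam spans the tops of two stools. The clear span between the two stools is 1080 mm.

Second stool starts at x = 1403; first ends at x = 323; clear span = 1403 − 323 = 1080 mm.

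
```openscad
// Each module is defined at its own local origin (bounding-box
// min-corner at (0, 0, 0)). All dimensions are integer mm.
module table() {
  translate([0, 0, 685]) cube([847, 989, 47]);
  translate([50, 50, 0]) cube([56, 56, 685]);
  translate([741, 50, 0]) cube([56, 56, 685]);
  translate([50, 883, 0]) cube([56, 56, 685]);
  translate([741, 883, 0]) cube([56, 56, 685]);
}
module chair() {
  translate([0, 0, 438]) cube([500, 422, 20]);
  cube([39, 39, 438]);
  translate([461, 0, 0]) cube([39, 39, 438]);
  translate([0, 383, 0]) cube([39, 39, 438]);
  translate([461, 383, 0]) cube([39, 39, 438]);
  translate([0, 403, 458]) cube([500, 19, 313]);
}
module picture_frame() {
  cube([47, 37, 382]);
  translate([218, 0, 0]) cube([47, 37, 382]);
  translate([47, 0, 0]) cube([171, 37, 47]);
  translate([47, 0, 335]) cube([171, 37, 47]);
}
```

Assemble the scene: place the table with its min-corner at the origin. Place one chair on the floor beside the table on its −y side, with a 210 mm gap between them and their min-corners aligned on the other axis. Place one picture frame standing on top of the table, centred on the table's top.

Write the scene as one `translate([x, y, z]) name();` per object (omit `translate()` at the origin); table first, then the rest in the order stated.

table();
translate([0, -632, 0]) chair();
translate([291, 476, 732]) picture_frame();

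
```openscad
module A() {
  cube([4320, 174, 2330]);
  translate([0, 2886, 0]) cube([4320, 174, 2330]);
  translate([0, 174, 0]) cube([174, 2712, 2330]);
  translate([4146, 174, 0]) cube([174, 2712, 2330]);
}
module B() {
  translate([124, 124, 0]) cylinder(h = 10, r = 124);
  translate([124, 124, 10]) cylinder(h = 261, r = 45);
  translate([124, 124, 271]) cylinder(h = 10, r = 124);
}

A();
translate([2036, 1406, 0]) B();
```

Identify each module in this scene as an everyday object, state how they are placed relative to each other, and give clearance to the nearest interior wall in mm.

A is a house frame. B is a spool. The spool sits inside the house frame, centred. The clearance to the nearest interior wall is 1232 mm.

Clearances: x = 1862, y = 1232; minimum 1232 mm.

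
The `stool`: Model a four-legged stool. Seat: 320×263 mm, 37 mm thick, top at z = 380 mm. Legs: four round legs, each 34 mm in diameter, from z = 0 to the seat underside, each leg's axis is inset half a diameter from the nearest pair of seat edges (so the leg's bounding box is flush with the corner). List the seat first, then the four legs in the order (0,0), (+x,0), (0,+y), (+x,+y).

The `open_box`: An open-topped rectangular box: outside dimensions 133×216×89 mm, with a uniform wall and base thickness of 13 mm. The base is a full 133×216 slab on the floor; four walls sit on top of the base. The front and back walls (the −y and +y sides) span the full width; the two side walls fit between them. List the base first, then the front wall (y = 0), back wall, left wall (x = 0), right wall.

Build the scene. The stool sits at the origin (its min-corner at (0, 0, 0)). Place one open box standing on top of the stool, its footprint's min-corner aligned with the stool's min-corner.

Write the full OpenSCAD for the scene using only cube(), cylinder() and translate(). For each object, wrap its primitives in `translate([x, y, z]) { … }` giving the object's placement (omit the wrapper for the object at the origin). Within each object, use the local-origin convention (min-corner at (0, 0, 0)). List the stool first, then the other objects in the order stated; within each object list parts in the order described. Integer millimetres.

translate([0, 0, 343]) cube([320, 263, 37]);
translate([17, 17, 0]) cylinder(h = 343, r = 17);
translate([303, 17, 0]) cylinder(h = 343, r = 17);
translate([17, 246, 0]) cylinder(h = 343, r = 17);
translate([303, 246, 0]) cylinder(h = 343, r = 17);
translate([0, 0, 380]) {
  cube([133, 216, 13]);
  translate([0, 0, 13]) cube([133, 13, 76]);
  translate([0, 203, 13]) cube([133, 13, 76]);
  translate([0, 13, 13]) cube([13, 190, 76]);
  translate([120, 13, 13]) cube([13, 190, 76]);
}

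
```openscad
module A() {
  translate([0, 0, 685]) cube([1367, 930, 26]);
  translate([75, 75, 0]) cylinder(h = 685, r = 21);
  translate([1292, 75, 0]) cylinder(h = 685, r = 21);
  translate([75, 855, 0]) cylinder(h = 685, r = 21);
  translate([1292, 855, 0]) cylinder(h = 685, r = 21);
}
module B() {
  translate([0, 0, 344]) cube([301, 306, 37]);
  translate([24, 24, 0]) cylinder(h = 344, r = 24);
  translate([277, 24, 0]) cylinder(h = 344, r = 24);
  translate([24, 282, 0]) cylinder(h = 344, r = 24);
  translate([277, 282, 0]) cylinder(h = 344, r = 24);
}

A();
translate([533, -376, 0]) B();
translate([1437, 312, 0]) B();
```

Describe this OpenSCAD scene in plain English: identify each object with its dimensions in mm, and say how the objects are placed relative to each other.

A is a table with a 1367×930 mm rectangular top, 26 mm thick, top surface at z = 711 mm, supported by four round legs of 42 mm diameter, each leg's bounding box inset 54 mm from the nearest pair of top edges, running from the floor.

B is a four-legged stool. The seat is a 301×306×37 mm slab whose top surface is at z = 381 mm; four round legs, each 48 mm in diameter, run from the floor (z = 0) to the underside of the seat, each leg's axis is inset half a diameter from the nearest pair of seat edges (so the leg's bounding box is flush with the corner).

Two stools sit around the table at the −y, +x sides.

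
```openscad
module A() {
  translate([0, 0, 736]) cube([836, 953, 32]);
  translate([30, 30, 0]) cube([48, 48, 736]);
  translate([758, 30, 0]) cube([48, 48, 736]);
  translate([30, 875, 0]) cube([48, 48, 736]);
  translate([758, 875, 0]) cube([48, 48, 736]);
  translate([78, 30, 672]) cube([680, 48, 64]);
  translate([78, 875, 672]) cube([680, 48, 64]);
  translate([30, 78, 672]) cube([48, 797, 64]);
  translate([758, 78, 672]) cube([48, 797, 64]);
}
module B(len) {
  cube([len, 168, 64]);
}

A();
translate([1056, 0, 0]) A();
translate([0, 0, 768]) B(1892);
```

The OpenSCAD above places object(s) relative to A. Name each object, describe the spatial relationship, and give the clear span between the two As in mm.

A is a table. B is a beam. A beam spans the tops of two tables. The clear span between the two tables is 220 mm.

Second table starts at x = 1056; first ends at x = 836; clear span = 1056 − 836 = 220 mm.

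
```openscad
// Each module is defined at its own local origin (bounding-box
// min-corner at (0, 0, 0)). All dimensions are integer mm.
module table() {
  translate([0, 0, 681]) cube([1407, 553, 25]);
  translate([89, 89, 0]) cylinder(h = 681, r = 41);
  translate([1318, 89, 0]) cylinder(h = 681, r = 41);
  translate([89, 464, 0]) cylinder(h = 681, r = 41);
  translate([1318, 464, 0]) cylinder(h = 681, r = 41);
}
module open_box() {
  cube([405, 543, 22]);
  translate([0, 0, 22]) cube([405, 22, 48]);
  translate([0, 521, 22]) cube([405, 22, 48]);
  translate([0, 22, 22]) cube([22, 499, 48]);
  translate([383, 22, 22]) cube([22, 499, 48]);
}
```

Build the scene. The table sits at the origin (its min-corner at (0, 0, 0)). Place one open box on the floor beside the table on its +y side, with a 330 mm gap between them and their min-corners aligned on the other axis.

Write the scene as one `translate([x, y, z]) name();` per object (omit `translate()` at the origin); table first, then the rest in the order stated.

table();
translate([0, 883, 0]) open_box();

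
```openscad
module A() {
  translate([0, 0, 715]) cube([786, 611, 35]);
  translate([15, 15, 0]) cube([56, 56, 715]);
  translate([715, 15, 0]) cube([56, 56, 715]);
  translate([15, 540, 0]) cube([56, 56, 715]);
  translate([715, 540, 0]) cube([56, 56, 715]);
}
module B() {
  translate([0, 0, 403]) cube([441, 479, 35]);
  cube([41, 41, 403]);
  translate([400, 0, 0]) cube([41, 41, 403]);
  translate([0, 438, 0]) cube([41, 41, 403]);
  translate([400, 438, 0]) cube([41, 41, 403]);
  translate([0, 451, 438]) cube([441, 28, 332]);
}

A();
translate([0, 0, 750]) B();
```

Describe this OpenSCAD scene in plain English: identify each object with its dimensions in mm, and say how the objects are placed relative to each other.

A is a rectangular dining table. The top is 786×611×35 mm with its upper surface at z = 750 mm. It stands on four 56×56 mm square legs, each inset 15 mm from the nearest pair of top edges, running from the floor to the underside of the top.

B is a chair: 441×479 mm seat, 35 mm thick, top at z = 438 mm, on four 41 mm square corner legs flush with the seat edges. A 28 mm thick backrest slab spans the full seat width, extending 332 mm above the seat top, its back face flush with the seat's +y edge.

The chair is on top of the table.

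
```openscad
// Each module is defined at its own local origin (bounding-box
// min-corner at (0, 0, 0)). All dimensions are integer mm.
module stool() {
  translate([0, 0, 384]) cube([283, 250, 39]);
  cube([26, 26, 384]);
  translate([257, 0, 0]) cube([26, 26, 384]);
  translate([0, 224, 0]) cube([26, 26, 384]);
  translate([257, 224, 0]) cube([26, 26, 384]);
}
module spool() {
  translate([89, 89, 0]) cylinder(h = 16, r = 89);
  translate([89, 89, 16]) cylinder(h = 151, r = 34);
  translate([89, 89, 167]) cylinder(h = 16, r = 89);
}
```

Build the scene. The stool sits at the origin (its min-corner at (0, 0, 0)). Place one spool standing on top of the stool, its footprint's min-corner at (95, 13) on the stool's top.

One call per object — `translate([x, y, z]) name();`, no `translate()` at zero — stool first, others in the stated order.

stool();
translate([95, 13, 423]) spool();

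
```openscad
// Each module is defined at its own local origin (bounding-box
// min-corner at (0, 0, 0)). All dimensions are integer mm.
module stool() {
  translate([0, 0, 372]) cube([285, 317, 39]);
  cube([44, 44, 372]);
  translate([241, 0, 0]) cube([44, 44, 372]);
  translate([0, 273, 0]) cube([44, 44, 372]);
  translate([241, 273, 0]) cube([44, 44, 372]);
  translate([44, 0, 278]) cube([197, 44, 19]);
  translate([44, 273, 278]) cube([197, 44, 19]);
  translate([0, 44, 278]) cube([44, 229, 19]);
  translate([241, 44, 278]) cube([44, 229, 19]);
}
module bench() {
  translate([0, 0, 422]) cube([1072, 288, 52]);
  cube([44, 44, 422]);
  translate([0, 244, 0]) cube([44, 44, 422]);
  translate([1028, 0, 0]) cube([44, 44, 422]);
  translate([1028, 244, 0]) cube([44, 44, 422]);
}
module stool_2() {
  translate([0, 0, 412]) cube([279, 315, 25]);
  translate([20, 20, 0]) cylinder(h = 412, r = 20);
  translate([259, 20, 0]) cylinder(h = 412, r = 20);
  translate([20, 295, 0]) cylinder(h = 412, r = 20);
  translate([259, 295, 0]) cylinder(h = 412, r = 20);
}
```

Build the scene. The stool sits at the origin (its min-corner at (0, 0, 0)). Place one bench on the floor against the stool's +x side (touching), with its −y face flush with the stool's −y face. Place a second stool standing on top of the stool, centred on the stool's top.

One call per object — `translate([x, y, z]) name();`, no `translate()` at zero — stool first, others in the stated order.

stool();
translate([285, 0, 0]) bench();
translate([3, 1, 411]) stool_2();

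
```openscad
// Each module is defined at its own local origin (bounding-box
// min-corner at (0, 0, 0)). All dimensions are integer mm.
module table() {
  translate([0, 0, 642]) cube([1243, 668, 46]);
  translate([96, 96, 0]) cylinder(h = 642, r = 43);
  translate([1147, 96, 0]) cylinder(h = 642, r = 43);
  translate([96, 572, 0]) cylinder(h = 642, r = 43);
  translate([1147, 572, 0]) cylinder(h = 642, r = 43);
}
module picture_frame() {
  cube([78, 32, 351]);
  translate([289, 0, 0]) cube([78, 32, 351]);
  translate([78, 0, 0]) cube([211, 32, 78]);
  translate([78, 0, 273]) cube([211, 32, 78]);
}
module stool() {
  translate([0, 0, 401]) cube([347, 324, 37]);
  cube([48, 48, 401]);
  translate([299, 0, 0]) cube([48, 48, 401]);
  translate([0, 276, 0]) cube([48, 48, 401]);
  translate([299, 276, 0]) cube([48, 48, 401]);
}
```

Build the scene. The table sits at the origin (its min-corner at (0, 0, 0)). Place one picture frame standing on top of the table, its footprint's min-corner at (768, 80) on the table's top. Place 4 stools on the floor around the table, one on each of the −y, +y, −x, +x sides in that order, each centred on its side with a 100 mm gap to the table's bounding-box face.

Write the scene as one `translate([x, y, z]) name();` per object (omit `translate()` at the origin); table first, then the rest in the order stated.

table();
translate([768, 80, 688]) picture_frame();
translate([448, -424, 0]) stool();
translate([448, 768, 0]) stool();
translate([-447, 172, 0]) stool();
translate([1343, 172, 0]) stool();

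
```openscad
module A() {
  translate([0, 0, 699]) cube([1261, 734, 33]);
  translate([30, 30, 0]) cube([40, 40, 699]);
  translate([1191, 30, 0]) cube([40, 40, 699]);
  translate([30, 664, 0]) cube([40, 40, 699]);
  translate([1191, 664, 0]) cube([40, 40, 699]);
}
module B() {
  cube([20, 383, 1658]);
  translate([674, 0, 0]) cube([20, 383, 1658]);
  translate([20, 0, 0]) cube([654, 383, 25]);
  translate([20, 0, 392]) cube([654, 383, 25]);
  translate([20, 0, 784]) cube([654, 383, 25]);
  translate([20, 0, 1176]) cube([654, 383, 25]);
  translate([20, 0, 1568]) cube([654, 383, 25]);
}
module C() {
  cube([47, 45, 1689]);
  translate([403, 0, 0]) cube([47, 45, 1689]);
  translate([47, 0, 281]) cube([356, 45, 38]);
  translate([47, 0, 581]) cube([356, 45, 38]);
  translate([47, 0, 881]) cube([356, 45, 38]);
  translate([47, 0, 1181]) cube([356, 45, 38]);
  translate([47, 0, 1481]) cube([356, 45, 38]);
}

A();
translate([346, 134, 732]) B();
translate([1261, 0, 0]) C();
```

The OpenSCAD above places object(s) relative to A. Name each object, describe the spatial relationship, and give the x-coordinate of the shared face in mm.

The table's +x face and the ladder's −x face are both at x = 1261 mm.

A is a table. B is a bookshelf. C is a ladder. The bookshelf is on top of the table. The ladder is against the table's +x side, with their −y faces flush. The x-coordinate of the shared face is 1261 mm.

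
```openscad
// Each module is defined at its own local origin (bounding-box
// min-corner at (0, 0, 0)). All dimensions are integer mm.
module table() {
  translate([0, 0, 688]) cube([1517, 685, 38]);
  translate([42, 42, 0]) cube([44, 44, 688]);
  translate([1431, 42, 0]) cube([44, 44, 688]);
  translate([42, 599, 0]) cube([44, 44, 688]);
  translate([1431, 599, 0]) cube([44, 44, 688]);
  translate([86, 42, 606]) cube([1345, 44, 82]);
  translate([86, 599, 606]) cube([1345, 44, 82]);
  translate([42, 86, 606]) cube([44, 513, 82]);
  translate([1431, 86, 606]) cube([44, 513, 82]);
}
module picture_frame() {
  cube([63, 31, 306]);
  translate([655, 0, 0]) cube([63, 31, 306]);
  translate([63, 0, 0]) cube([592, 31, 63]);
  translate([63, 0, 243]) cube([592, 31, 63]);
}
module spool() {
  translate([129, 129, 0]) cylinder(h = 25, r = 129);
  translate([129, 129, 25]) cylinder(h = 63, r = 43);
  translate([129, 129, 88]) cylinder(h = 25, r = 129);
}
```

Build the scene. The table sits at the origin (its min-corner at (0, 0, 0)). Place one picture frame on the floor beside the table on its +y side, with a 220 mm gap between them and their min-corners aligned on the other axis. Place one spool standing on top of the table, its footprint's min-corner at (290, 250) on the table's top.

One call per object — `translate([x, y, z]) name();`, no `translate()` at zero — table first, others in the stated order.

table();
translate([0, 905, 0]) picture_frame();
translate([290, 250, 726]) spool();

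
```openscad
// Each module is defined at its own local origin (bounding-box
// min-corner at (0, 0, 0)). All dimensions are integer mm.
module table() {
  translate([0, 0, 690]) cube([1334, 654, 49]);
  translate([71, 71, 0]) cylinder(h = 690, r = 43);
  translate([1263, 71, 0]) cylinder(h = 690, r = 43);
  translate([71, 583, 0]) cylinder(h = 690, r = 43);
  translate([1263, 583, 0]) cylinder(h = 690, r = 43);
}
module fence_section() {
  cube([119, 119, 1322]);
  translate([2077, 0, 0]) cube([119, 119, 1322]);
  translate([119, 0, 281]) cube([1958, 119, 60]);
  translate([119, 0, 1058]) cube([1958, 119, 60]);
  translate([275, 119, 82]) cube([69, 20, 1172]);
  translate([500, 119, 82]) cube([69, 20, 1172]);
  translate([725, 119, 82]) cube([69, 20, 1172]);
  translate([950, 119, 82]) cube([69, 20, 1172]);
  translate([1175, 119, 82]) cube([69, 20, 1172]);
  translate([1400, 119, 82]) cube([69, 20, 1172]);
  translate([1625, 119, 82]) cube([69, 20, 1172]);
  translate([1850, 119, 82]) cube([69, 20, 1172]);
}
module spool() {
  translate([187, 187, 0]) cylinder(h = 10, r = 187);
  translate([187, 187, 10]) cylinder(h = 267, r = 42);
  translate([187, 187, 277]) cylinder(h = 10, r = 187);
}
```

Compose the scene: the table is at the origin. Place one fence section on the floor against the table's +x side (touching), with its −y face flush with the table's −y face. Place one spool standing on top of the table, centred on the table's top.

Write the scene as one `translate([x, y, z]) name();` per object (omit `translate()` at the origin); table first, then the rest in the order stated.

table();
translate([1334, 0, 0]) fence_section();
translate([480, 140, 739]) spool();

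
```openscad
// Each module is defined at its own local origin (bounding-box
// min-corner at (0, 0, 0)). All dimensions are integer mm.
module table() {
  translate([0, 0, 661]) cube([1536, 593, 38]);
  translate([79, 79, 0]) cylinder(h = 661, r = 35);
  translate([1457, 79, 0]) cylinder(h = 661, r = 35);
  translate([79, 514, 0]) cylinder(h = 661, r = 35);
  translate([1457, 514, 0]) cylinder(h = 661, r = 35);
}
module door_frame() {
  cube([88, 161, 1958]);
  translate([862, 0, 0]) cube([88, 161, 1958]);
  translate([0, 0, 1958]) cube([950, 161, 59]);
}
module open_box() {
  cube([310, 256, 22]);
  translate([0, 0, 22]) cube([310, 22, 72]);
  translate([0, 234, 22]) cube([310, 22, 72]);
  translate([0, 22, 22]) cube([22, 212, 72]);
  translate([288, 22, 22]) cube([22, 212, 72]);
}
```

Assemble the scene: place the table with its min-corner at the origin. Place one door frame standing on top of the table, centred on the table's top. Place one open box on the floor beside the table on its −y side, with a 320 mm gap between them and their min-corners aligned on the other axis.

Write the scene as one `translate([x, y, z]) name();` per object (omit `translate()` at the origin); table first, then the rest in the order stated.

table();
translate([293, 216, 699]) door_frame();
translate([0, -576, 0]) open_box();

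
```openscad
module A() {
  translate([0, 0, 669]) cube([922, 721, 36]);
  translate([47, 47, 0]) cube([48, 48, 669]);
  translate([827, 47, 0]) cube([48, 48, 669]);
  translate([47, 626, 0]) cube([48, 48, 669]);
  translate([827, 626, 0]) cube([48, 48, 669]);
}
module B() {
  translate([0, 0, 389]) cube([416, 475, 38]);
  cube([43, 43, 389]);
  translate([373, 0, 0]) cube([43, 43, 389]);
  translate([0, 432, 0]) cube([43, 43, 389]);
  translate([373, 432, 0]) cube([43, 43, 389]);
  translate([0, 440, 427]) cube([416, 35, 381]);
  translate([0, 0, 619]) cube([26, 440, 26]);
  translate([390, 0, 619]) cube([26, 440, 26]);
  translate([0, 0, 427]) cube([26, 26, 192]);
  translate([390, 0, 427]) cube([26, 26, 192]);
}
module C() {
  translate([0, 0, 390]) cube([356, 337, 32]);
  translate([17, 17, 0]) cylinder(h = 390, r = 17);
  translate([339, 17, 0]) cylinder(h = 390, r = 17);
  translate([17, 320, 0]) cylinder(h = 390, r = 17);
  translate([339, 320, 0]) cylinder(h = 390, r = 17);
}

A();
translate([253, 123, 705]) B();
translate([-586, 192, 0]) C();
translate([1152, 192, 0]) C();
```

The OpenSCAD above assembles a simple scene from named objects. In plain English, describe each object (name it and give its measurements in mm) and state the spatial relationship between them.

A is a rectangular dining table. The top is 922×721×36 mm with its upper surface at z = 705 mm. It stands on four 48×48 mm square legs, each inset 47 mm from the nearest pair of top edges, running from the floor to the underside of the top.

B is a chair. The seat is a 416×475×38 mm slab with its top at z = 427 mm, on four 43×43 mm corner legs (flush with the seat edges, standing on z = 0). A flat backrest 35 mm thick, 381 mm tall, spans the full seat width and rises from the seat top along its +y edge, rear face flush with the rear of the seat. Two armrests of 26×26 mm section run along each side from the seat's front edge to the front of the backrest, top faces 218 mm above the seat top and outer faces flush with the seat's x-edges; a 26×26 mm post under the front of each armrest stands on the seat at the front corner.

C is a four-legged stool. The seat is 356×337 mm, 32 mm thick, top at z = 422 mm. It stands on four round legs, each 34 mm in diameter, from z = 0 to the seat underside, each leg's axis is inset half a diameter from the nearest pair of seat edges (so the leg's bounding box is flush with the corner).

The chair is on top of the table, centred. Two stools sit around the table at the −x, +x sides.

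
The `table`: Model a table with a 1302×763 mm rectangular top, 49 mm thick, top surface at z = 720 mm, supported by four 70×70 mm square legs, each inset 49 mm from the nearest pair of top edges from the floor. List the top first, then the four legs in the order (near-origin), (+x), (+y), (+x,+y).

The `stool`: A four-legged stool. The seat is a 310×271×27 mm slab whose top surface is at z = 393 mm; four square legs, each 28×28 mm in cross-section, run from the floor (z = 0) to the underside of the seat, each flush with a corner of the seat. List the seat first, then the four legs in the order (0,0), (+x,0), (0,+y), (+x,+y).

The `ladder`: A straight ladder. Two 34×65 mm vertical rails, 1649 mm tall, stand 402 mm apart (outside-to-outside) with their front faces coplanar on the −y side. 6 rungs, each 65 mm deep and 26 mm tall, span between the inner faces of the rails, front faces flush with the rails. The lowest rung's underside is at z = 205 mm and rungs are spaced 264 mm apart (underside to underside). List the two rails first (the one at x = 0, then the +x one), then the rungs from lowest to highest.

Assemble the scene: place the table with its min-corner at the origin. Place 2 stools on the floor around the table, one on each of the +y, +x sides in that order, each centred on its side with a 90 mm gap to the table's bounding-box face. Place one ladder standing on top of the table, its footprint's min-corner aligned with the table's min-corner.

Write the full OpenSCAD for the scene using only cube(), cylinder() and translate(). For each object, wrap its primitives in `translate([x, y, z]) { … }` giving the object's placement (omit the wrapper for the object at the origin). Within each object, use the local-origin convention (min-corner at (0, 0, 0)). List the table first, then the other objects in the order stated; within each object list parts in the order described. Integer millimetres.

translate([0, 0, 671]) cube([1302, 763, 49]);
translate([49, 49, 0]) cube([70, 70, 671]);
translate([1183, 49, 0]) cube([70, 70, 671]);
translate([49, 644, 0]) cube([70, 70, 671]);
translate([1183, 644, 0]) cube([70, 70, 671]);
translate([496, 853, 0]) {
  translate([0, 0, 366]) cube([310, 271, 27]);
  cube([28, 28, 366]);
  translate([282, 0, 0]) cube([28, 28, 366]);
  translate([0, 243, 0]) cube([28, 28, 366]);
  translate([282, 243, 0]) cube([28, 28, 366]);
}
translate([1392, 246, 0]) {
  translate([0, 0, 366]) cube([310, 271, 27]);
  cube([28, 28, 366]);
  translate([282, 0, 0]) cube([28, 28, 366]);
  translate([0, 243, 0]) cube([28, 28, 366]);
  translate([282, 243, 0]) cube([28, 28, 366]);
}
translate([0, 0, 720]) {
  cube([34, 65, 1649]);
  translate([368, 0, 0]) cube([34, 65, 1649]);
  translate([34, 0, 205]) cube([334, 65, 26]);
  translate([34, 0, 469]) cube([334, 65, 26]);
  translate([34, 0, 733]) cube([334, 65, 26]);
  translate([34, 0, 997]) cube([334, 65, 26]);
  translate([34, 0, 1261]) cube([334, 65, 26]);
  translate([34, 0, 1525]) cube([334, 65, 26]);
}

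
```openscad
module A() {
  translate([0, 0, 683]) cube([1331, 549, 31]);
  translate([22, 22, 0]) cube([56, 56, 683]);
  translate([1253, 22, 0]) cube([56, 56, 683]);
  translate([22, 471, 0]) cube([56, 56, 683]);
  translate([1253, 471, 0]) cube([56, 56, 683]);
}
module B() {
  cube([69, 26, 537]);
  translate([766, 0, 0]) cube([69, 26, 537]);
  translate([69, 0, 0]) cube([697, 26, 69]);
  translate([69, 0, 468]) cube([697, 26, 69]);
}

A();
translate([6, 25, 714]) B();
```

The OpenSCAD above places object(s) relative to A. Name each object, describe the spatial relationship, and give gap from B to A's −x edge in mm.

A is a table. B is a picture frame. The picture frame is on top of the table. The gap from the picture frame to the table's −x edge is 6 mm.

The picture frame's min-x is at 6; the table's min-x is 0; gap = 6 mm.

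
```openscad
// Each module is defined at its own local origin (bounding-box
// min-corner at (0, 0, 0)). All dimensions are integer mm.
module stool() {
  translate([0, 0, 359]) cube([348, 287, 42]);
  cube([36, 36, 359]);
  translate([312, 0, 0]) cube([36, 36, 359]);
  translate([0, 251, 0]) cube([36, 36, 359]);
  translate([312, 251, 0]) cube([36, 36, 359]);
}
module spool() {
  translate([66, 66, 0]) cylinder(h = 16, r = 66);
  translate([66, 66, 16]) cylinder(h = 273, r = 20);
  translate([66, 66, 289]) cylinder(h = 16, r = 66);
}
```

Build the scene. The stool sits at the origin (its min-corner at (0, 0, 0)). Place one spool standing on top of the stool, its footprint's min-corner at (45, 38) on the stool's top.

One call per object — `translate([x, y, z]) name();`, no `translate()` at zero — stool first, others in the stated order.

stool();
translate([45, 38, 401]) spool();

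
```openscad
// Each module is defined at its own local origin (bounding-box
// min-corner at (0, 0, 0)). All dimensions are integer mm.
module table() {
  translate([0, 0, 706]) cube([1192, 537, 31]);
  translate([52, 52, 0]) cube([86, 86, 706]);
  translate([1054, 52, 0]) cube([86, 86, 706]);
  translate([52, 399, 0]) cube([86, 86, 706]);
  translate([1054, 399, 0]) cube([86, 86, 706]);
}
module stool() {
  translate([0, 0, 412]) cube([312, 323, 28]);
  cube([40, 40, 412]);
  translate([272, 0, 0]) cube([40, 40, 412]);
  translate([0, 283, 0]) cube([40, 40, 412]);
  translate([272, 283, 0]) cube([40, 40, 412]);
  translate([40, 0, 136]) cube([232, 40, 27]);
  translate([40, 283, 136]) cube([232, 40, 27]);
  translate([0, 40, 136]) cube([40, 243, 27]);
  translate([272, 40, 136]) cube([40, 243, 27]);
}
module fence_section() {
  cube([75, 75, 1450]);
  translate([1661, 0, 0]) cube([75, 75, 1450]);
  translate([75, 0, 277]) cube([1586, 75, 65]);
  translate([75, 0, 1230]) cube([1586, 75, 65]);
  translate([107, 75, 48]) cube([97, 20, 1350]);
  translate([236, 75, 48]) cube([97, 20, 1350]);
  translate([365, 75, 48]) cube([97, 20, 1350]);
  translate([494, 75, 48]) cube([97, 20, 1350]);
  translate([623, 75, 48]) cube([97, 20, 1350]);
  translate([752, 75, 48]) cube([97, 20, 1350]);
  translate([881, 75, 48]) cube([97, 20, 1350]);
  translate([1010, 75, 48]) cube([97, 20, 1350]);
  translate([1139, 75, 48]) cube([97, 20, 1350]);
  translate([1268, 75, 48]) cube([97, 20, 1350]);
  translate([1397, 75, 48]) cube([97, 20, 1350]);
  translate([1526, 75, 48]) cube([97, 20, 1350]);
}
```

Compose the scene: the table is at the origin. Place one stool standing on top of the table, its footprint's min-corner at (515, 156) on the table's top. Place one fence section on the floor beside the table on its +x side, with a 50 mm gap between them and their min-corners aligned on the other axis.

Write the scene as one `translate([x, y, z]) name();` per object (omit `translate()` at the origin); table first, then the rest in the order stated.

table();
translate([515, 156, 737]) stool();
translate([1242, 0, 0]) fence_section();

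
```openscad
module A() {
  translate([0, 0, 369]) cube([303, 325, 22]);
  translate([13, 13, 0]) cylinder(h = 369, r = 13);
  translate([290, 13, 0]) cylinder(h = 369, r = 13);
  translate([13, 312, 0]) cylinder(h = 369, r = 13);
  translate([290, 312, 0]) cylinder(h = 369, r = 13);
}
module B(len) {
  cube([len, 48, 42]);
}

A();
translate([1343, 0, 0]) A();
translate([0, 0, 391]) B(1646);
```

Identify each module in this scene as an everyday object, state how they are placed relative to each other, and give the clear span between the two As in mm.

A is a stool. B is a beam. A beam spans the tops of two stools. The clear span between the two stools is 1040 mm.

Second stool starts at x = 1343; first ends at x = 303; clear span = 1343 − 303 = 1040 mm.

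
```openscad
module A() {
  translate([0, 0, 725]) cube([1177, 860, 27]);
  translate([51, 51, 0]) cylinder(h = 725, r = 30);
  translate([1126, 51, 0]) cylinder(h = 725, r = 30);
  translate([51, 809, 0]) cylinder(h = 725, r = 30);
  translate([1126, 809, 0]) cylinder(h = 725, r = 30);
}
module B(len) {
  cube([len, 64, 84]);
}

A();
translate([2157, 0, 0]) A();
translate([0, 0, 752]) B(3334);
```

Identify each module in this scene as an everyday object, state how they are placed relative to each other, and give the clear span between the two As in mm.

A is a table. B is a beam. A beam spans the tops of two tables. The clear span between the two tables is 980 mm.

Second table starts at x = 2157; first ends at x = 1177; clear span = 2157 − 1177 = 980 mm.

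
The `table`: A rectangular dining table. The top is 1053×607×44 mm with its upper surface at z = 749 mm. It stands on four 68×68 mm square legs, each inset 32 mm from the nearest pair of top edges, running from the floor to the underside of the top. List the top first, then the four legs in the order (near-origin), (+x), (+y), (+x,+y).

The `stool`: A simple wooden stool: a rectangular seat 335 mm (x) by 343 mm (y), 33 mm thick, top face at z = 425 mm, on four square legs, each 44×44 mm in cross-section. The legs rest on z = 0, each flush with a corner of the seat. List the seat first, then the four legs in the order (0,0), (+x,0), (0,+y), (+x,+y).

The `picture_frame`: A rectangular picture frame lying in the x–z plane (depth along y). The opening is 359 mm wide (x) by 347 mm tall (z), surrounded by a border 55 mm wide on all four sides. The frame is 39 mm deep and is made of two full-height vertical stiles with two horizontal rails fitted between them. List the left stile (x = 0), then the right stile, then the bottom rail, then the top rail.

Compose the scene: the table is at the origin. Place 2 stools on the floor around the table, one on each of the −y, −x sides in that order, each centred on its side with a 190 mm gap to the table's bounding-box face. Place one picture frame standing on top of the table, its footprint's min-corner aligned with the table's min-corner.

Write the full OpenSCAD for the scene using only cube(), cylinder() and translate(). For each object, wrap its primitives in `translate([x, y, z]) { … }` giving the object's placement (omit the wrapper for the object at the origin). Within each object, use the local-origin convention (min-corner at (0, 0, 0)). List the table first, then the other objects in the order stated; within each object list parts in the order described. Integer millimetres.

translate([0, 0, 705]) cube([1053, 607, 44]);
translate([32, 32, 0]) cube([68, 68, 705]);
translate([953, 32, 0]) cube([68, 68, 705]);
translate([32, 507, 0]) cube([68, 68, 705]);
translate([953, 507, 0]) cube([68, 68, 705]);
translate([359, -533, 0]) {
  translate([0, 0, 392]) cube([335, 343, 33]);
  cube([44, 44, 392]);
  translate([291, 0, 0]) cube([44, 44, 392]);
  translate([0, 299, 0]) cube([44, 44, 392]);
  translate([291, 299, 0]) cube([44, 44, 392]);
}
translate([-525, 132, 0]) {
  translate([0, 0, 392]) cube([335, 343, 33]);
  cube([44, 44, 392]);
  translate([291, 0, 0]) cube([44, 44, 392]);
  translate([0, 299, 0]) cube([44, 44, 392]);
  translate([291, 299, 0]) cube([44, 44, 392]);
}
translate([0, 0, 749]) {
  cube([55, 39, 457]);
  translate([414, 0, 0]) cube([55, 39, 457]);
  translate([55, 0, 0]) cube([359, 39, 55]);
  translate([55, 0, 402]) cube([359, 39, 55]);
}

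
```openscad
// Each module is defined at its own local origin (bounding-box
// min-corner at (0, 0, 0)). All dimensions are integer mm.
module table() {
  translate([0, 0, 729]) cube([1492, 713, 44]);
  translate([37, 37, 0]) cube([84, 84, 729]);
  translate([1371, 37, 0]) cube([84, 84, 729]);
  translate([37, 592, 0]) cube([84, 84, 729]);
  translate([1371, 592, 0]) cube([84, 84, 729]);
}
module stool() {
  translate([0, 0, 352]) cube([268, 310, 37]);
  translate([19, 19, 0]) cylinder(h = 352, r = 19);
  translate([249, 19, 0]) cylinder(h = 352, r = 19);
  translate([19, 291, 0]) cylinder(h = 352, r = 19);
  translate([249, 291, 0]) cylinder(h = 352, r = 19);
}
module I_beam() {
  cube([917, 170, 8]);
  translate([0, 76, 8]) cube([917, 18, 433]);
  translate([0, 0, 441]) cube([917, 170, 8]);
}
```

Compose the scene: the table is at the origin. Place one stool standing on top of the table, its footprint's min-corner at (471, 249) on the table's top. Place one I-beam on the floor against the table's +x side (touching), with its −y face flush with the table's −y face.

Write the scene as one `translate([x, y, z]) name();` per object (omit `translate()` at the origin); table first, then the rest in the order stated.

table();
translate([471, 249, 773]) stool();
translate([1492, 0, 0]) I_beam();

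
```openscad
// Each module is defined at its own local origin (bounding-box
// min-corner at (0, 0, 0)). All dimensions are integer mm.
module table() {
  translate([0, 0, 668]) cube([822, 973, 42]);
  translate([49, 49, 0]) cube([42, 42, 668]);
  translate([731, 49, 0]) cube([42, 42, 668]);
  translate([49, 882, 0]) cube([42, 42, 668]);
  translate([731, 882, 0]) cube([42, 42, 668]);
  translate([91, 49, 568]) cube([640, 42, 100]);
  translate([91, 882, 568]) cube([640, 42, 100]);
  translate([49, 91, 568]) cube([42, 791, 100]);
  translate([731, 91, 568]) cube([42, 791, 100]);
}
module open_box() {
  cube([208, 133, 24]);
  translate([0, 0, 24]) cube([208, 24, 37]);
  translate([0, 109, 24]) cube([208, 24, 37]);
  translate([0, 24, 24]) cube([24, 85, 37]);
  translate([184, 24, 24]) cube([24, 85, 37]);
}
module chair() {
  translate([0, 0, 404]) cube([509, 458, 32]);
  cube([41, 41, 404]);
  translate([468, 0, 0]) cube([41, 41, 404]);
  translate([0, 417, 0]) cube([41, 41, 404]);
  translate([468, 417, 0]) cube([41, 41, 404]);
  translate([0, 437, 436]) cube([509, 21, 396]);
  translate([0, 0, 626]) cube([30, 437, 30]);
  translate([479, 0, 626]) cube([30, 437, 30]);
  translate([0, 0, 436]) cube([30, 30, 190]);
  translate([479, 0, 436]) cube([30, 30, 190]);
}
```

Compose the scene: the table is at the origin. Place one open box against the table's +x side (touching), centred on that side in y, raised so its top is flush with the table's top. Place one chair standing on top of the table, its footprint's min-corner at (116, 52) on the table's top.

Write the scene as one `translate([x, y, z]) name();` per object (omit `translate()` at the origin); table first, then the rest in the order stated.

table();
translate([822, 420, 649]) open_box();
translate([116, 52, 710]) chair();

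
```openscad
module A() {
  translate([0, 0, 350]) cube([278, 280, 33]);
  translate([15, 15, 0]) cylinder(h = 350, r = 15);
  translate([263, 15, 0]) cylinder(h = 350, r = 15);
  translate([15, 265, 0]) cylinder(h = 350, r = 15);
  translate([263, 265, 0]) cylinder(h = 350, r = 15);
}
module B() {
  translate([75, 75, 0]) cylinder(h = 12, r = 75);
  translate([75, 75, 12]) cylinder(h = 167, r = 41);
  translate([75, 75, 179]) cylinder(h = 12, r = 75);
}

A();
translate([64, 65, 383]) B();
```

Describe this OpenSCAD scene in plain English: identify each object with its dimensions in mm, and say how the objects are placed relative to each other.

A is a four-legged stool. The seat is a 278×280×33 mm slab whose top surface is at z = 383 mm; four round legs, each 30 mm in diameter, run from the floor (z = 0) to the underside of the seat, each leg's axis is inset half a diameter from the nearest pair of seat edges (so the leg's bounding box is flush with the corner).

B is a spool: two coaxial disc flanges of radius 75 mm and thickness 12 mm, joined by a core cylinder of radius 41 mm and height 167 mm. The lower flange rests on z = 0 and the three cylinders share a vertical axis.

The spool is on top of the stool, centred.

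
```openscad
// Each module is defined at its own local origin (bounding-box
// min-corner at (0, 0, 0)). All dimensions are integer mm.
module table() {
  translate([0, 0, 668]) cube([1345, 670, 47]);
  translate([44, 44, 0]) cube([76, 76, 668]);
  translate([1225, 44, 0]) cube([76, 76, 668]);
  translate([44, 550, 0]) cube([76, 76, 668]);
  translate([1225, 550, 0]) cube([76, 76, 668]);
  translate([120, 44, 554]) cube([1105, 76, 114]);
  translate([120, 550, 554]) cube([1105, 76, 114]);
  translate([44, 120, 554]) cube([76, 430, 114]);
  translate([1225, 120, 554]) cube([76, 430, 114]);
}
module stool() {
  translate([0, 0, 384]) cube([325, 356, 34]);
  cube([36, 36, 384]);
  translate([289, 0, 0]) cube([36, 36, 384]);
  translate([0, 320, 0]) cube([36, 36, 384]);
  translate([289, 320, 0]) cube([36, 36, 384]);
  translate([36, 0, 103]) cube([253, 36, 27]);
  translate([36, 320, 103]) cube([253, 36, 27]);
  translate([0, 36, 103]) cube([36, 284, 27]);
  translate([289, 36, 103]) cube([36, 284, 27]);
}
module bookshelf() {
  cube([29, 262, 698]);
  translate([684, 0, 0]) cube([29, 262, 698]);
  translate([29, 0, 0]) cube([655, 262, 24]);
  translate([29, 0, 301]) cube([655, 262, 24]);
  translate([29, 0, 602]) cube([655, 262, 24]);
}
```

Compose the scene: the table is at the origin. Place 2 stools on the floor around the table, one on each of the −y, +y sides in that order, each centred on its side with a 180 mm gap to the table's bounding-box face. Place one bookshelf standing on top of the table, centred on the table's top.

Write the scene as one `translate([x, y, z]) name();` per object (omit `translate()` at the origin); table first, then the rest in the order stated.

table();
translate([510, -536, 0]) stool();
translate([510, 850, 0]) stool();
translate([316, 204, 715]) bookshelf();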